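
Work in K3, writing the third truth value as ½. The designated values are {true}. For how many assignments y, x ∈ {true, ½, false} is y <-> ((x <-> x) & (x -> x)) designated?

Designated under: (y=true, x=true); (y=true, x=false).

2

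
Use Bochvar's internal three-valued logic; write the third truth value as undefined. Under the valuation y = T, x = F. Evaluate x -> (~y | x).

~y = ~T = F
~y | x = F | F = F
x -> (~y | x) = F -> F = T

T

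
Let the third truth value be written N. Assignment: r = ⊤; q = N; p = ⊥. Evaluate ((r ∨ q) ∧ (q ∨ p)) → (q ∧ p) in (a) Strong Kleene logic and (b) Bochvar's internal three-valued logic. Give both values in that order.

N; N

In Strong Kleene logic: r ∨ q = ⊤ ∨ N = ⊤
q ∨ p = N ∨ ⊥ = N
(r ∨ q) ∧ (q ∨ p) = ⊤ ∧ N = N
q ∧ p = N ∧ ⊥ = ⊥
((r ∨ q) ∧ (q ∨ p)) → (q ∧ p) = N → ⊥ = N  [¬N ∨ ⊥]
In Bochvar's internal three-valued logic: r ∨ q = ⊤ ∨ N = N
q ∨ p = N ∨ ⊥ = N
(r ∨ q) ∧ (q ∨ p) = N ∧ N = N
q ∧ p = N ∧ ⊥ = N
((r ∨ q) ∧ (q ∨ p)) → (q ∧ p) = N → N = N  [any arg is the third value ⇒ result is the third value]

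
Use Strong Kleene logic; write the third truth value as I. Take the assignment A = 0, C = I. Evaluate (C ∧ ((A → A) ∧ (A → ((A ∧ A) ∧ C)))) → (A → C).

A → A = 0 → 0 = 1
A ∧ A = 0 ∧ 0 = 0
(A ∧ A) ∧ C = 0 ∧ I = 0
A → ((A ∧ A) ∧ C) = 0 → 0 = 1
(A → A) ∧ (A → ((A ∧ A) ∧ C)) = 1 ∧ 1 = 1
C ∧ ((A → A) ∧ (A → ((A ∧ A) ∧ C))) = I ∧ 1 = I
A → C = 0 → I = 1  [¬0 ∨ I]
(C ∧ ((A → A) ∧ (A → ((A ∧ A) ∧ C)))) → (A → C) = I → 1 = 1

1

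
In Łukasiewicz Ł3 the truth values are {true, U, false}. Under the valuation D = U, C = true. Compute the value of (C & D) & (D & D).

U

C & D = true & U = U
D & D = U & U = U
(C & D) & (D & D) = U & U = U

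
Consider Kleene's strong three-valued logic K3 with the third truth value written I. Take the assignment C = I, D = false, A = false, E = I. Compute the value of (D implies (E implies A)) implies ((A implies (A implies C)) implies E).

I

E implies A = I implies false = I  [not I or false]
D implies (E implies A) = false implies I = true
A implies C = false implies I = true
A implies (A implies C) = false implies true = true
(A implies (A implies C)) implies E = true implies I = I
(D implies (E implies A)) implies ((A implies (A implies C)) implies E) = true implies I = I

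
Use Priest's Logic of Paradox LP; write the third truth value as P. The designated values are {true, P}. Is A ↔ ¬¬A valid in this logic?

Every assignment of A over {true, P, false} gives a value in {true, P}.
In particular, with A=P: A ↔ ¬¬A = P.

Yes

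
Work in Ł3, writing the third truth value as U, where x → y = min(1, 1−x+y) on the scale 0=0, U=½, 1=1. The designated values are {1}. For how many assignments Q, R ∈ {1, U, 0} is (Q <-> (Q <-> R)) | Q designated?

Of the 9 assignments, 6 give a value in {1}.

6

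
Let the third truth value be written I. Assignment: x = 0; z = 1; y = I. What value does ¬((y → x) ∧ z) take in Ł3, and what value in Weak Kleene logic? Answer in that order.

In Ł3: y → x = I → 0 = I
(y → x) ∧ z = I ∧ 1 = I
¬((y → x) ∧ z) = ¬I = I
In Weak Kleene logic: y → x = I → 0 = I  [any arg is the third value ⇒ result is the third value]
(y → x) ∧ z = I ∧ 1 = I
¬((y → x) ∧ z) = ¬I = I

I; I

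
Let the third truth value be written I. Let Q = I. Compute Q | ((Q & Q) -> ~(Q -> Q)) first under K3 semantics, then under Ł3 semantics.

I; I

In K3: Q & Q = I & I = I
Q -> Q = I -> I = I  [~I | I]
~(Q -> Q) = ~I = I
(Q & Q) -> ~(Q -> Q) = I -> I = I
Q | ((Q & Q) -> ~(Q -> Q)) = I | I = I
In Ł3: Q & Q = I & I = I
Q -> Q = I -> I = 1
~(Q -> Q) = ~1 = 0
(Q & Q) -> ~(Q -> Q) = I -> 0 = I
Q | ((Q & Q) -> ~(Q -> Q)) = I | I = I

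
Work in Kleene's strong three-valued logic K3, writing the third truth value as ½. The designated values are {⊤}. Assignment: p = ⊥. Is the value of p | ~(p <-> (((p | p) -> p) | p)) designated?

p | p = ⊥ | ⊥ = ⊥
(p | p) -> p = ⊥ -> ⊥ = ⊤
((p | p) -> p) | p = ⊤ | ⊥ = ⊤
p <-> (((p | p) -> p) | p) = ⊥ <-> ⊤ = ⊥
~(p <-> (((p | p) -> p) | p)) = ~⊥ = ⊤
p | ~(p <-> (((p | p) -> p) | p)) = ⊥ | ⊤ = ⊤
⊤ ∈ {⊤}.

Yes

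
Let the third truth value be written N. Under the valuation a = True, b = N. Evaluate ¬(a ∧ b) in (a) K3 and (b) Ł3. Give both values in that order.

N; N

In K3: a ∧ b = True ∧ N = N
¬(a ∧ b) = ¬N = N
In Ł3: a ∧ b = True ∧ N = N
¬(a ∧ b) = ¬N = N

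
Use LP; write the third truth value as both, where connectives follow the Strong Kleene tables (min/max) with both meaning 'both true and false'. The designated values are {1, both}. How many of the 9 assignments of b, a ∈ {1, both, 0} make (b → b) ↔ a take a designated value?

Of the 9 assignments, 7 give a value in {1, both}.

7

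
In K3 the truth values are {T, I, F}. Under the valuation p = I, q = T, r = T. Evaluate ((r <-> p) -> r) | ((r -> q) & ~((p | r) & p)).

r <-> p = T <-> I = I
(r <-> p) -> r = I -> T = T  [~I | T]
r -> q = T -> T = T
p | r = I | T = T
(p | r) & p = T & I = I
~((p | r) & p) = ~I = I
(r -> q) & ~((p | r) & p) = T & I = I
((r <-> p) -> r) | ((r -> q) & ~((p | r) & p)) = T | I = T

T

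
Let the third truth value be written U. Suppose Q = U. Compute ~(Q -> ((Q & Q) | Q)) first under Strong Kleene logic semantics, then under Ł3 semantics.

U; 0

In Strong Kleene logic: Q & Q = U & U = U
(Q & Q) | Q = U | U = U
Q -> ((Q & Q) | Q) = U -> U = U  [~U | U]
~(Q -> ((Q & Q) | Q)) = ~U = U
In Ł3: Q & Q = U & U = U
(Q & Q) | Q = U | U = U
Q -> ((Q & Q) | Q) = U -> U = 1  [min(1, 1−½+½)]
~(Q -> ((Q & Q) | Q)) = ~1 = 0
They differ because Strong Kleene logic and Ł3 treat U differently under implication.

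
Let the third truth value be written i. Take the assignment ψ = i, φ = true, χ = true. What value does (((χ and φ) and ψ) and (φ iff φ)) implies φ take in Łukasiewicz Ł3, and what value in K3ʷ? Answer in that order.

In Łukasiewicz Ł3: χ and φ = true and true = true
(χ and φ) and ψ = true and i = i
φ iff φ = true iff true = true
((χ and φ) and ψ) and (φ iff φ) = i and true = i
(((χ and φ) and ψ) and (φ iff φ)) implies φ = i implies true = true  [min(1, 1−½+1)]
In K3ʷ: χ and φ = true and true = true
(χ and φ) and ψ = true and i = i
φ iff φ = true iff true = true
((χ and φ) and ψ) and (φ iff φ) = i and true = i
(((χ and φ) and ψ) and (φ iff φ)) implies φ = i implies true = i  [any arg is the third value ⇒ result is the third value]
They differ because Łukasiewicz Ł3 and K3ʷ treat i differently under the binary connectives.

true; i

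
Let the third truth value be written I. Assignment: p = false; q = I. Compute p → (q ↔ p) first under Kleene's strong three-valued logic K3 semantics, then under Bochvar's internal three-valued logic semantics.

true; I

In Kleene's strong three-valued logic K3: q ↔ p = I ↔ false = I
p → (q ↔ p) = false → I = true  [¬false ∨ I]
In Bochvar's internal three-valued logic: q ↔ p = I ↔ false = I
p → (q ↔ p) = false → I = I
They differ because Kleene's strong three-valued logic K3 and Bochvar's internal three-valued logic treat I differently under the binary connectives.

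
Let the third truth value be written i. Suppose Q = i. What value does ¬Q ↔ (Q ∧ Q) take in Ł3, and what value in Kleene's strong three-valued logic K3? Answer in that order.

1; i

In Ł3: ¬Q = ¬i = i
Q ∧ Q = i ∧ i = i
¬Q ↔ (Q ∧ Q) = i ↔ i = 1  [1 − |½−½|]
In Kleene's strong three-valued logic K3: ¬Q = ¬i = i
Q ∧ Q = i ∧ i = i
¬Q ↔ (Q ∧ Q) = i ↔ i = i
They differ because Ł3 and Kleene's strong three-valued logic K3 treat i differently under implication.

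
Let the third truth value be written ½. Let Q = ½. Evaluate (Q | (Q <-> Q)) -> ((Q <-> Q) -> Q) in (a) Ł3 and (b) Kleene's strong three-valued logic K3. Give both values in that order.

In Ł3: Q <-> Q = ½ <-> ½ = ⊤
Q | (Q <-> Q) = ½ | ⊤ = ⊤
Q <-> Q = ½ <-> ½ = ⊤
(Q <-> Q) -> Q = ⊤ -> ½ = ½
(Q | (Q <-> Q)) -> ((Q <-> Q) -> Q) = ⊤ -> ½ = ½
In Kleene's strong three-valued logic K3: Q <-> Q = ½ <-> ½ = ½
Q | (Q <-> Q) = ½ | ½ = ½
Q <-> Q = ½ <-> ½ = ½
(Q <-> Q) -> Q = ½ -> ½ = ½  [~½ | ½]
(Q | (Q <-> Q)) -> ((Q <-> Q) -> Q) = ½ -> ½ = ½

½; ½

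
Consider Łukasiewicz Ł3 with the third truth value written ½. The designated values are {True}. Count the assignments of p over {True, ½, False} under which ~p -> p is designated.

2

p=True: True ✓
p=½: True ✓
p=False: False ·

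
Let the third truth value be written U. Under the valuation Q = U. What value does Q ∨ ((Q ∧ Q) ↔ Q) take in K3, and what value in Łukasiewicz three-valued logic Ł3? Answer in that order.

In K3: Q ∧ Q = U ∧ U = U
(Q ∧ Q) ↔ Q = U ↔ U = U
Q ∨ ((Q ∧ Q) ↔ Q) = U ∨ U = U
In Łukasiewicz three-valued logic Ł3: Q ∧ Q = U ∧ U = U
(Q ∧ Q) ↔ Q = U ↔ U = True  [1 − |½−½|]
Q ∨ ((Q ∧ Q) ↔ Q) = U ∨ True = True
They differ because K3 and Łukasiewicz three-valued logic Ł3 treat U differently under implication.

U; True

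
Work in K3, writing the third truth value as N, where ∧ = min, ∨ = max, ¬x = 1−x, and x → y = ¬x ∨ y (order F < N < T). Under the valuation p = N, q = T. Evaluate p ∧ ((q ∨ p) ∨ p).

N

q ∨ p = T ∨ N = T
(q ∨ p) ∨ p = T ∨ N = T
p ∧ ((q ∨ p) ∨ p) = N ∧ T = N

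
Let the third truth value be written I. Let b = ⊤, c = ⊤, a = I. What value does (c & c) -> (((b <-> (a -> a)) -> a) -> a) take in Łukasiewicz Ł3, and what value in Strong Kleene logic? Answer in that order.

⊤; I

In Łukasiewicz Ł3: c & c = ⊤ & ⊤ = ⊤
a -> a = I -> I = ⊤  [min(1, 1−½+½)]
b <-> (a -> a) = ⊤ <-> ⊤ = ⊤
(b <-> (a -> a)) -> a = ⊤ -> I = I
((b <-> (a -> a)) -> a) -> a = I -> I = ⊤
(c & c) -> (((b <-> (a -> a)) -> a) -> a) = ⊤ -> ⊤ = ⊤
In Strong Kleene logic: c & c = ⊤ & ⊤ = ⊤
a -> a = I -> I = I  [~I | I]
b <-> (a -> a) = ⊤ <-> I = I
(b <-> (a -> a)) -> a = I -> I = I
((b <-> (a -> a)) -> a) -> a = I -> I = I
(c & c) -> (((b <-> (a -> a)) -> a) -> a) = ⊤ -> I = I
They differ because Łukasiewicz Ł3 and Strong Kleene logic treat I differently under implication.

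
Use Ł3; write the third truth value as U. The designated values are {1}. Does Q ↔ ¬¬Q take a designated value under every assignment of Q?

Yes

Every assignment of Q over {1, U, 0} gives a value in {1}.
In particular, with Q=U: Q ↔ ¬¬Q = 1.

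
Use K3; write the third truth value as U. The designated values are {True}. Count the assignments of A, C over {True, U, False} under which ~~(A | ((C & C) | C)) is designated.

Of the 9 assignments, 5 give a value in {True}.

5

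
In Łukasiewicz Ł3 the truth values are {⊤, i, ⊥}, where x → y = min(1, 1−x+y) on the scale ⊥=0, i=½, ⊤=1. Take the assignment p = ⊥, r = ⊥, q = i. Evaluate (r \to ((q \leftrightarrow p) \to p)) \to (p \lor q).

q \leftrightarrow p = i \leftrightarrow ⊥ = i
(q \leftrightarrow p) \to p = i \to ⊥ = i
r \to ((q \leftrightarrow p) \to p) = ⊥ \to i = ⊤
p \lor q = ⊥ \lor i = i
(r \to ((q \leftrightarrow p) \to p)) \to (p \lor q) = ⊤ \to i = i

i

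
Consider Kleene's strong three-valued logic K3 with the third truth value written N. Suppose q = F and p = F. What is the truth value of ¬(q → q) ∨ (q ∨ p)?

F

q → q = F → F = T
¬(q → q) = ¬T = F
q ∨ p = F ∨ F = F
¬(q → q) ∨ (q ∨ p) = F ∨ F = F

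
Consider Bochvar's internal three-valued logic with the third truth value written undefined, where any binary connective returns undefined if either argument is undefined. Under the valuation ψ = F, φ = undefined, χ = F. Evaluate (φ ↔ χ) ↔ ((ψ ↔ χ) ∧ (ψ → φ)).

undefined

φ ↔ χ = undefined ↔ F = undefined
ψ ↔ χ = F ↔ F = T
ψ → φ = F → undefined = undefined  [any arg is the third value ⇒ result is the third value]
(ψ ↔ χ) ∧ (ψ → φ) = T ∧ undefined = undefined
(φ ↔ χ) ↔ ((ψ ↔ χ) ∧ (ψ → φ)) = undefined ↔ undefined = undefined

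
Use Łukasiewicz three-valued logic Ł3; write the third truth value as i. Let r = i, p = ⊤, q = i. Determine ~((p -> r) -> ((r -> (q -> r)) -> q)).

p -> r = ⊤ -> i = i
q -> r = i -> i = ⊤
r -> (q -> r) = i -> ⊤ = ⊤
(r -> (q -> r)) -> q = ⊤ -> i = i
(p -> r) -> ((r -> (q -> r)) -> q) = i -> i = ⊤
~((p -> r) -> ((r -> (q -> r)) -> q)) = ~⊤ = ⊥

⊥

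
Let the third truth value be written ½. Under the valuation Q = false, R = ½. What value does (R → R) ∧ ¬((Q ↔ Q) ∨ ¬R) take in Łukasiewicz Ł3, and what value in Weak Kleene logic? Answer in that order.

In Łukasiewicz Ł3: R → R = ½ → ½ = true  [min(1, 1−½+½)]
Q ↔ Q = false ↔ false = true
¬R = ¬½ = ½
(Q ↔ Q) ∨ ¬R = true ∨ ½ = true
¬((Q ↔ Q) ∨ ¬R) = ¬true = false
(R → R) ∧ ¬((Q ↔ Q) ∨ ¬R) = true ∧ false = false
In Weak Kleene logic: R → R = ½ → ½ = ½  [any arg is the third value ⇒ result is the third value]
Q ↔ Q = false ↔ false = true
¬R = ¬½ = ½
(Q ↔ Q) ∨ ¬R = true ∨ ½ = ½
¬((Q ↔ Q) ∨ ¬R) = ¬½ = ½
(R → R) ∧ ¬((Q ↔ Q) ∨ ¬R) = ½ ∧ ½ = ½
They differ because Łukasiewicz Ł3 and Weak Kleene logic treat ½ differently under the binary connectives.

false; ½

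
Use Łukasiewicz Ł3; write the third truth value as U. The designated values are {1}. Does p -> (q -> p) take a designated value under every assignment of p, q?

Every assignment of p, q over {1, U, 0} gives a value in {1}.
In particular, with p=U, q=U: p -> (q -> p) = 1.

Yes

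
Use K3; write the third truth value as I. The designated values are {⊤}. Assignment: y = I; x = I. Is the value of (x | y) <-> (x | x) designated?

No

x | y = I | I = I
x | x = I | I = I
(x | y) <-> (x | x) = I <-> I = I
I ∉ {⊤}.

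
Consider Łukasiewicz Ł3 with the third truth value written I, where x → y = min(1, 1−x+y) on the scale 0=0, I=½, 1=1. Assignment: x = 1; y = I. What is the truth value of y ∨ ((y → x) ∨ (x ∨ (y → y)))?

1

y → x = I → 1 = 1
y → y = I → I = 1
x ∨ (y → y) = 1 ∨ 1 = 1
(y → x) ∨ (x ∨ (y → y)) = 1 ∨ 1 = 1
y ∨ ((y → x) ∨ (x ∨ (y → y))) = I ∨ 1 = 1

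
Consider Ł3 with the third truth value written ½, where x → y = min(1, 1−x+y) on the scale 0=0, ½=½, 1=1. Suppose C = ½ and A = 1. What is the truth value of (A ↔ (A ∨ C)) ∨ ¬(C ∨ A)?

A ∨ C = 1 ∨ ½ = 1
A ↔ (A ∨ C) = 1 ↔ 1 = 1
C ∨ A = ½ ∨ 1 = 1
¬(C ∨ A) = ¬1 = 0
(A ↔ (A ∨ C)) ∨ ¬(C ∨ A) = 1 ∨ 0 = 1

1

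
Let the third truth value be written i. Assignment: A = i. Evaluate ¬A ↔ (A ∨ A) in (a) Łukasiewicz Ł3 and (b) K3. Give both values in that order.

In Łukasiewicz Ł3: ¬A = ¬i = i
A ∨ A = i ∨ i = i
¬A ↔ (A ∨ A) = i ↔ i = 1  [1 − |½−½|]
In K3: ¬A = ¬i = i
A ∨ A = i ∨ i = i
¬A ↔ (A ∨ A) = i ↔ i = i
They differ because Łukasiewicz Ł3 and K3 treat i differently under implication.

1; i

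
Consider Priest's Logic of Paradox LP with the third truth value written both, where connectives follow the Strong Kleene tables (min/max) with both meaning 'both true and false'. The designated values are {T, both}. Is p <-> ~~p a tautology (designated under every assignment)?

Yes

Every assignment of p over {T, both, F} gives a value in {T, both}.
In particular, with p=both: p <-> ~~p = both.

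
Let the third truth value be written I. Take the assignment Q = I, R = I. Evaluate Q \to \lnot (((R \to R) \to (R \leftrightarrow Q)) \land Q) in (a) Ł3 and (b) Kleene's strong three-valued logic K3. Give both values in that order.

In Ł3: R \to R = I \to I = T  [min(1, 1−½+½)]
R \leftrightarrow Q = I \leftrightarrow I = T
(R \to R) \to (R \leftrightarrow Q) = T \to T = T
((R \to R) \to (R \leftrightarrow Q)) \land Q = T \land I = I
\lnot (((R \to R) \to (R \leftrightarrow Q)) \land Q) = \lnot I = I
Q \to \lnot (((R \to R) \to (R \leftrightarrow Q)) \land Q) = I \to I = T
In Kleene's strong three-valued logic K3: R \to R = I \to I = I  [\lnot I \lor I]
R \leftrightarrow Q = I \leftrightarrow I = I
(R \to R) \to (R \leftrightarrow Q) = I \to I = I
((R \to R) \to (R \leftrightarrow Q)) \land Q = I \land I = I
\lnot (((R \to R) \to (R \leftrightarrow Q)) \land Q) = \lnot I = I
Q \to \lnot (((R \to R) \to (R \leftrightarrow Q)) \land Q) = I \to I = I
They differ because Ł3 and Kleene's strong three-valued logic K3 treat I differently under implication.

T; I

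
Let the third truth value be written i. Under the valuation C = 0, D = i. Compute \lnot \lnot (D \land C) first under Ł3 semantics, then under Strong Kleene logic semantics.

In Ł3: D \land C = i \land 0 = 0
\lnot (D \land C) = \lnot 0 = 1
\lnot \lnot (D \land C) = \lnot 1 = 0
In Strong Kleene logic: D \land C = i \land 0 = 0
\lnot (D \land C) = \lnot 0 = 1
\lnot \lnot (D \land C) = \lnot 1 = 0

0; 0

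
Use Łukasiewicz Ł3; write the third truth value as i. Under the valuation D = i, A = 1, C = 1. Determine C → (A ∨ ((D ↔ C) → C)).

1

D ↔ C = i ↔ 1 = i  [1 − |½−1|]
(D ↔ C) → C = i → 1 = 1
A ∨ ((D ↔ C) → C) = 1 ∨ 1 = 1
C → (A ∨ ((D ↔ C) → C)) = 1 → 1 = 1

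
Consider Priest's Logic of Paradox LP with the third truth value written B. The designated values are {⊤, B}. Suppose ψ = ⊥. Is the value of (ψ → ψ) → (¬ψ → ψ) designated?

ψ → ψ = ⊥ → ⊥ = ⊤
¬ψ = ¬⊥ = ⊤
¬ψ → ψ = ⊤ → ⊥ = ⊥
(ψ → ψ) → (¬ψ → ψ) = ⊤ → ⊥ = ⊥
⊥ ∉ {⊤, B}.

No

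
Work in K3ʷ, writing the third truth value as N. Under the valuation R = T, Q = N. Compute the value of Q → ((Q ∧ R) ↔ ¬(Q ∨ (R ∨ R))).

N

Q ∧ R = N ∧ T = N
R ∨ R = T ∨ T = T
Q ∨ (R ∨ R) = N ∨ T = N
¬(Q ∨ (R ∨ R)) = ¬N = N
(Q ∧ R) ↔ ¬(Q ∨ (R ∨ R)) = N ↔ N = N
Q → ((Q ∧ R) ↔ ¬(Q ∨ (R ∨ R))) = N → N = N  [any arg is the third value ⇒ result is the third value]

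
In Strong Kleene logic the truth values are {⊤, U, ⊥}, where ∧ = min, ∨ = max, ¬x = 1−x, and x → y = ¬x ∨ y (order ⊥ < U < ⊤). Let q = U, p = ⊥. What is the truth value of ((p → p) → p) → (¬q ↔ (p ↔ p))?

p → p = ⊥ → ⊥ = ⊤
(p → p) → p = ⊤ → ⊥ = ⊥
¬q = ¬U = U
p ↔ p = ⊥ ↔ ⊥ = ⊤
¬q ↔ (p ↔ p) = U ↔ ⊤ = U
((p → p) → p) → (¬q ↔ (p ↔ p)) = ⊥ → U = ⊤  [¬⊥ ∨ U]

⊤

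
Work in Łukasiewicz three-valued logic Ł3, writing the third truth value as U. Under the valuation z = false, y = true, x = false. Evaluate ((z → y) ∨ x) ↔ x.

z → y = false → true = true
(z → y) ∨ x = true ∨ false = true
((z → y) ∨ x) ↔ x = true ↔ false = false

false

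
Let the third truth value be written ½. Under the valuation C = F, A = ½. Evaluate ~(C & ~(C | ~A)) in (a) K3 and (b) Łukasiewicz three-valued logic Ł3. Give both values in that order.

In K3: ~A = ~½ = ½
C | ~A = F | ½ = ½
~(C | ~A) = ~½ = ½
C & ~(C | ~A) = F & ½ = F
~(C & ~(C | ~A)) = ~F = T
In Łukasiewicz three-valued logic Ł3: ~A = ~½ = ½
C | ~A = F | ½ = ½
~(C | ~A) = ~½ = ½
C & ~(C | ~A) = F & ½ = F
~(C & ~(C | ~A)) = ~F = T

T; T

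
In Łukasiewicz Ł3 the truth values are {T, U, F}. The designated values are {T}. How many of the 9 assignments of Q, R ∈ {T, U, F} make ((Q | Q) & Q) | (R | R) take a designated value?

Of the 9 assignments, 5 give a value in {T}.

5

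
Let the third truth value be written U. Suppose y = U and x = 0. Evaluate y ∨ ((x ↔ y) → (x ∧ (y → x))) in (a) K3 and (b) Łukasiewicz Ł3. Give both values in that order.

In K3: x ↔ y = 0 ↔ U = U
y → x = U → 0 = U  [¬U ∨ 0]
x ∧ (y → x) = 0 ∧ U = 0
(x ↔ y) → (x ∧ (y → x)) = U → 0 = U
y ∨ ((x ↔ y) → (x ∧ (y → x))) = U ∨ U = U
In Łukasiewicz Ł3: x ↔ y = 0 ↔ U = U  [1 − |0−½|]
y → x = U → 0 = U
x ∧ (y → x) = 0 ∧ U = 0
(x ↔ y) → (x ∧ (y → x)) = U → 0 = U
y ∨ ((x ↔ y) → (x ∧ (y → x))) = U ∨ U = U

U; U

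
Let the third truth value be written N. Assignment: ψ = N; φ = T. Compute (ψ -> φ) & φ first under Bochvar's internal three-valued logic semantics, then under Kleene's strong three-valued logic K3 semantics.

N; T

In Bochvar's internal three-valued logic: ψ -> φ = N -> T = N
(ψ -> φ) & φ = N & T = N
In Kleene's strong three-valued logic K3: ψ -> φ = N -> T = T
(ψ -> φ) & φ = T & T = T
They differ because Bochvar's internal three-valued logic and Kleene's strong three-valued logic K3 treat N differently under the binary connectives.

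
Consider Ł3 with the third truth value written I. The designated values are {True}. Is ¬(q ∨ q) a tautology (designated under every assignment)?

No

Countermodel: q=True gives False, which is not designated.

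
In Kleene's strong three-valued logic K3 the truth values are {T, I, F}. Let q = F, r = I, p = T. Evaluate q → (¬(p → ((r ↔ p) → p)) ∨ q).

T

r ↔ p = I ↔ T = I
(r ↔ p) → p = I → T = T  [¬I ∨ T]
p → ((r ↔ p) → p) = T → T = T
¬(p → ((r ↔ p) → p)) = ¬T = F
¬(p → ((r ↔ p) → p)) ∨ q = F ∨ F = F
q → (¬(p → ((r ↔ p) → p)) ∨ q) = F → F = T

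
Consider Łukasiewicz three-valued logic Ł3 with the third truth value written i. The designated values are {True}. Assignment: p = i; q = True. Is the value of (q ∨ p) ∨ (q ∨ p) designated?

Yes

q ∨ p = True ∨ i = True
q ∨ p = True ∨ i = True
(q ∨ p) ∨ (q ∨ p) = True ∨ True = True
True ∈ {True}.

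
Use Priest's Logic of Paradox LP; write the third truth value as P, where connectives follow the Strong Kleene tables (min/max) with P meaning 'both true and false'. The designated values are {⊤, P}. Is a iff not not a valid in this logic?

Every assignment of a over {⊤, P, ⊥} gives a value in {⊤, P}.
In particular, with a=P: a iff not not a = P.

Yes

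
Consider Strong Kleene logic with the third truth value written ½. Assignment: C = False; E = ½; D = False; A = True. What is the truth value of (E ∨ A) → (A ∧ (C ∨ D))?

E ∨ A = ½ ∨ True = True
C ∨ D = False ∨ False = False
A ∧ (C ∨ D) = True ∧ False = False
(E ∨ A) → (A ∧ (C ∨ D)) = True → False = False

False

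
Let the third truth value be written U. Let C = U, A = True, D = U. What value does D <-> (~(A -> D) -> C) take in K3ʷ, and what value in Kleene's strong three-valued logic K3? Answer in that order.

U; U

In K3ʷ: A -> D = True -> U = U  [any arg is the third value ⇒ result is the third value]
~(A -> D) = ~U = U
~(A -> D) -> C = U -> U = U
D <-> (~(A -> D) -> C) = U <-> U = U
In Kleene's strong three-valued logic K3: A -> D = True -> U = U  [~True | U]
~(A -> D) = ~U = U
~(A -> D) -> C = U -> U = U
D <-> (~(A -> D) -> C) = U <-> U = U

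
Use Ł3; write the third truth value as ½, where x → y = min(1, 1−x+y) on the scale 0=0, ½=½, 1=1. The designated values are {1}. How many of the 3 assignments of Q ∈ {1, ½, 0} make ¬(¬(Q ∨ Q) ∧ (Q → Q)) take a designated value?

1

Q=1: 1 ✓
Q=½: ½ ·
Q=0: 0 ·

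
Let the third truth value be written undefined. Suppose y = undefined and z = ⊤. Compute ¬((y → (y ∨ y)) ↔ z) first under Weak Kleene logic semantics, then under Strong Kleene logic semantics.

In Weak Kleene logic: y ∨ y = undefined ∨ undefined = undefined
y → (y ∨ y) = undefined → undefined = undefined  [any arg is the third value ⇒ result is the third value]
(y → (y ∨ y)) ↔ z = undefined ↔ ⊤ = undefined
¬((y → (y ∨ y)) ↔ z) = ¬undefined = undefined
In Strong Kleene logic: y ∨ y = undefined ∨ undefined = undefined
y → (y ∨ y) = undefined → undefined = undefined  [¬undefined ∨ undefined]
(y → (y ∨ y)) ↔ z = undefined ↔ ⊤ = undefined
¬((y → (y ∨ y)) ↔ z) = ¬undefined = undefined

undefined; undefined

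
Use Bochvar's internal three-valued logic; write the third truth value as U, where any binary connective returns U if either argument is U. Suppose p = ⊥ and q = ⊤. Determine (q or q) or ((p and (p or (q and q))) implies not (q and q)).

q or q = ⊤ or ⊤ = ⊤
q and q = ⊤ and ⊤ = ⊤
p or (q and q) = ⊥ or ⊤ = ⊤
p and (p or (q and q)) = ⊥ and ⊤ = ⊥
q and q = ⊤ and ⊤ = ⊤
not (q and q) = not ⊤ = ⊥
(p and (p or (q and q))) implies not (q and q) = ⊥ implies ⊥ = ⊤
(q or q) or ((p and (p or (q and q))) implies not (q and q)) = ⊤ or ⊤ = ⊤

⊤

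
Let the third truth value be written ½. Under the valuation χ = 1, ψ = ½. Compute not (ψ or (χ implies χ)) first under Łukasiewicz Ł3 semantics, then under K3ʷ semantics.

0; ½

In Łukasiewicz Ł3: χ implies χ = 1 implies 1 = 1
ψ or (χ implies χ) = ½ or 1 = 1
not (ψ or (χ implies χ)) = not 1 = 0
In K3ʷ: χ implies χ = 1 implies 1 = 1
ψ or (χ implies χ) = ½ or 1 = ½
not (ψ or (χ implies χ)) = not ½ = ½
They differ because Łukasiewicz Ł3 and K3ʷ treat ½ differently under the binary connectives.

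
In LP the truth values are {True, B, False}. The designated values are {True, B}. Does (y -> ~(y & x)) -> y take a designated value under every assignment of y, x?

No

Countermodel: y=False, x=True gives False, which is not designated.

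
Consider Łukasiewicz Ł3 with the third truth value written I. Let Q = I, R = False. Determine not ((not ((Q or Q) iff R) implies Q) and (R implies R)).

Q or Q = I or I = I
(Q or Q) iff R = I iff False = I  [1 − |½−0|]
not ((Q or Q) iff R) = not I = I
not ((Q or Q) iff R) implies Q = I implies I = True
R implies R = False implies False = True
(not ((Q or Q) iff R) implies Q) and (R implies R) = True and True = True
not ((not ((Q or Q) iff R) implies Q) and (R implies R)) = not True = False

False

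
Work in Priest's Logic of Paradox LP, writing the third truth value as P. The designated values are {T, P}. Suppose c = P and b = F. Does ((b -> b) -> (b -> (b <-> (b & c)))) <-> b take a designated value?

b -> b = F -> F = T
b & c = F & P = F
b <-> (b & c) = F <-> F = T
b -> (b <-> (b & c)) = F -> T = T
(b -> b) -> (b -> (b <-> (b & c))) = T -> T = T
((b -> b) -> (b -> (b <-> (b & c)))) <-> b = T <-> F = F
F ∉ {T, P}.

No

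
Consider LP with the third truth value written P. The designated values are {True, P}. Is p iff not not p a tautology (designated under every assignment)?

Yes

Every assignment of p over {True, P, False} gives a value in {True, P}.
In particular, with p=P: p iff not not p = P.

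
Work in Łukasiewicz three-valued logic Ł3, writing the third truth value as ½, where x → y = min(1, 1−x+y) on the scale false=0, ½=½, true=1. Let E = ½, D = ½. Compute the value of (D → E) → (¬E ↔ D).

true

D → E = ½ → ½ = true  [min(1, 1−½+½)]
¬E = ¬½ = ½
¬E ↔ D = ½ ↔ ½ = true
(D → E) → (¬E ↔ D) = true → true = true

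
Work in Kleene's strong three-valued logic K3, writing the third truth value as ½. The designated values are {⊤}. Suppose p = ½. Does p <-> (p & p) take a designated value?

No

p & p = ½ & ½ = ½
p <-> (p & p) = ½ <-> ½ = ½
½ ∉ {⊤}.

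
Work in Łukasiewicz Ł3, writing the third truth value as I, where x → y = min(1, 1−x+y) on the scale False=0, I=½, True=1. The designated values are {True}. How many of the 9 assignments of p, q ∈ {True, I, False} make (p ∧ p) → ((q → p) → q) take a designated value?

6

Of the 9 assignments, 6 give a value in {True}.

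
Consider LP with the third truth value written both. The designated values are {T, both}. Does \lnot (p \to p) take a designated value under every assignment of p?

No

Countermodel: p=T gives F, which is not designated.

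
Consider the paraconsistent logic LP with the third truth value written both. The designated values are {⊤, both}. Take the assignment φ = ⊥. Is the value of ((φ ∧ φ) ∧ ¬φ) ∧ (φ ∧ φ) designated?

φ ∧ φ = ⊥ ∧ ⊥ = ⊥
¬φ = ¬⊥ = ⊤
(φ ∧ φ) ∧ ¬φ = ⊥ ∧ ⊤ = ⊥
φ ∧ φ = ⊥ ∧ ⊥ = ⊥
((φ ∧ φ) ∧ ¬φ) ∧ (φ ∧ φ) = ⊥ ∧ ⊥ = ⊥
⊥ ∉ {⊤, both}.

No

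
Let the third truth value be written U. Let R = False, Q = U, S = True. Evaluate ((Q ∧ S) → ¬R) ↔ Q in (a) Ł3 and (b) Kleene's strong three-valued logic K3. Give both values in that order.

In Ł3: Q ∧ S = U ∧ True = U
¬R = ¬False = True
(Q ∧ S) → ¬R = U → True = True  [min(1, 1−½+1)]
((Q ∧ S) → ¬R) ↔ Q = True ↔ U = U
In Kleene's strong three-valued logic K3: Q ∧ S = U ∧ True = U
¬R = ¬False = True
(Q ∧ S) → ¬R = U → True = True  [¬U ∨ True]
((Q ∧ S) → ¬R) ↔ Q = True ↔ U = U

U; U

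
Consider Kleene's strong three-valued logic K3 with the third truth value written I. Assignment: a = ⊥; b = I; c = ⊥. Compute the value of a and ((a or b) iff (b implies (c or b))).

⊥

a or b = ⊥ or I = I
c or b = ⊥ or I = I
b implies (c or b) = I implies I = I  [not I or I]
(a or b) iff (b implies (c or b)) = I iff I = I
a and ((a or b) iff (b implies (c or b))) = ⊥ and I = ⊥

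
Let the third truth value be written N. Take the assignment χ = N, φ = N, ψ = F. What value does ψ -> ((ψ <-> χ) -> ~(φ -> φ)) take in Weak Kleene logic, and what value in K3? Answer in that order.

In Weak Kleene logic: ψ <-> χ = F <-> N = N
φ -> φ = N -> N = N  [any arg is the third value ⇒ result is the third value]
~(φ -> φ) = ~N = N
(ψ <-> χ) -> ~(φ -> φ) = N -> N = N
ψ -> ((ψ <-> χ) -> ~(φ -> φ)) = F -> N = N
In K3: ψ <-> χ = F <-> N = N
φ -> φ = N -> N = N  [~N | N]
~(φ -> φ) = ~N = N
(ψ <-> χ) -> ~(φ -> φ) = N -> N = N
ψ -> ((ψ <-> χ) -> ~(φ -> φ)) = F -> N = T
They differ because Weak Kleene logic and K3 treat N differently under the binary connectives.

N; T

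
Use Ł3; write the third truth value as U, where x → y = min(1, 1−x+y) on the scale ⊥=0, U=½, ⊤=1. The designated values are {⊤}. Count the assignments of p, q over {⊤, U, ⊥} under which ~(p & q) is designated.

5

Of the 9 assignments, 5 give a value in {⊤}.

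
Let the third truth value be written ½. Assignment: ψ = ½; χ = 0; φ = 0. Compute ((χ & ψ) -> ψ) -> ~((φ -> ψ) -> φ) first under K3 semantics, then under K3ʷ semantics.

1; ½

In K3: χ & ψ = 0 & ½ = 0
(χ & ψ) -> ψ = 0 -> ½ = 1  [~0 | ½]
φ -> ψ = 0 -> ½ = 1
(φ -> ψ) -> φ = 1 -> 0 = 0
~((φ -> ψ) -> φ) = ~0 = 1
((χ & ψ) -> ψ) -> ~((φ -> ψ) -> φ) = 1 -> 1 = 1
In K3ʷ: χ & ψ = 0 & ½ = ½
(χ & ψ) -> ψ = ½ -> ½ = ½
φ -> ψ = 0 -> ½ = ½
(φ -> ψ) -> φ = ½ -> 0 = ½
~((φ -> ψ) -> φ) = ~½ = ½
((χ & ψ) -> ψ) -> ~((φ -> ψ) -> φ) = ½ -> ½ = ½
They differ because K3 and K3ʷ treat ½ differently under the binary connectives.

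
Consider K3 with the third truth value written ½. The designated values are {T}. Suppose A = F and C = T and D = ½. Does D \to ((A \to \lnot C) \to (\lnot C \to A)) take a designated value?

Yes

\lnot C = \lnot T = F
A \to \lnot C = F \to F = T
\lnot C = \lnot T = F
\lnot C \to A = F \to F = T
(A \to \lnot C) \to (\lnot C \to A) = T \to T = T
D \to ((A \to \lnot C) \to (\lnot C \to A)) = ½ \to T = T  [\lnot ½ \lor T]
T ∈ {T}.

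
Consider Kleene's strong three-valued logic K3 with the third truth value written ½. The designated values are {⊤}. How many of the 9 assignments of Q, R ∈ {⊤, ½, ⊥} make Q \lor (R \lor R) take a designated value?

Of the 9 assignments, 5 give a value in {⊤}.

5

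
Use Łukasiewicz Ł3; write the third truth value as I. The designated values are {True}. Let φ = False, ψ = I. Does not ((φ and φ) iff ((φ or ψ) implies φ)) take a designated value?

No

φ and φ = False and False = False
φ or ψ = False or I = I
(φ or ψ) implies φ = I implies False = I
(φ and φ) iff ((φ or ψ) implies φ) = False iff I = I
not ((φ and φ) iff ((φ or ψ) implies φ)) = not I = I
I ∉ {True}.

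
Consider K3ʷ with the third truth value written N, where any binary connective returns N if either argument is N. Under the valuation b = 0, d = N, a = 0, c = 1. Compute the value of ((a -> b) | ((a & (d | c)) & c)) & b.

a -> b = 0 -> 0 = 1
d | c = N | 1 = N
a & (d | c) = 0 & N = N
(a & (d | c)) & c = N & 1 = N
(a -> b) | ((a & (d | c)) & c) = 1 | N = N
((a -> b) | ((a & (d | c)) & c)) & b = N & 0 = N

N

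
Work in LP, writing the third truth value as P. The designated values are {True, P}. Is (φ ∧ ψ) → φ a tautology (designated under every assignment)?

Every assignment of φ, ψ over {True, P, False} gives a value in {True, P}.
In particular, with φ=P, ψ=P: (φ ∧ ψ) → φ = P.

Yes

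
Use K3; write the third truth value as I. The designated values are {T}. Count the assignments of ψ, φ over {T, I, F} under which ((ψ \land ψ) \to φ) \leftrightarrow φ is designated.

4

Designated under: (ψ=T, φ=T); (ψ=T, φ=F); (ψ=I, φ=T); (ψ=F, φ=T).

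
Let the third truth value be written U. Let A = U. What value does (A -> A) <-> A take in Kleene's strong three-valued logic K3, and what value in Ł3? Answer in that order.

U; U

In Kleene's strong three-valued logic K3: A -> A = U -> U = U  [~U | U]
(A -> A) <-> A = U <-> U = U
In Ł3: A -> A = U -> U = True  [min(1, 1−½+½)]
(A -> A) <-> A = True <-> U = U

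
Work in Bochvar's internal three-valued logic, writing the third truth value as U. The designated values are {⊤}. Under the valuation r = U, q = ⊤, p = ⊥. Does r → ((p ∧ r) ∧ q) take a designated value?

p ∧ r = ⊥ ∧ U = U
(p ∧ r) ∧ q = U ∧ ⊤ = U
r → ((p ∧ r) ∧ q) = U → U = U  [any arg is the third value ⇒ result is the third value]
U ∉ {⊤}.

No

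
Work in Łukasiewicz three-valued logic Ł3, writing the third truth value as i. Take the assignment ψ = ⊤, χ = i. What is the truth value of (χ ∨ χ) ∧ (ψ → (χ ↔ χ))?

i

χ ∨ χ = i ∨ i = i
χ ↔ χ = i ↔ i = ⊤  [1 − |½−½|]
ψ → (χ ↔ χ) = ⊤ → ⊤ = ⊤
(χ ∨ χ) ∧ (ψ → (χ ↔ χ)) = i ∧ ⊤ = i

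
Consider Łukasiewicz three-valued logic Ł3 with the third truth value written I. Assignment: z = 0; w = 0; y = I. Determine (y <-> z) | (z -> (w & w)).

1

y <-> z = I <-> 0 = I  [1 − |½−0|]
w & w = 0 & 0 = 0
z -> (w & w) = 0 -> 0 = 1
(y <-> z) | (z -> (w & w)) = I | 1 = 1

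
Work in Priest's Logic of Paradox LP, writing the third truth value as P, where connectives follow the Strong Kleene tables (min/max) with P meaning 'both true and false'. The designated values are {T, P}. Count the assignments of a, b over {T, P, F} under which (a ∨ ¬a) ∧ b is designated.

6

Of the 9 assignments, 6 give a value in {T, P}.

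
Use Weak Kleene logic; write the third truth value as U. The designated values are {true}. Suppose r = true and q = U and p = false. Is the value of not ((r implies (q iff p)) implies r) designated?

q iff p = U iff false = U
r implies (q iff p) = true implies U = U  [any arg is the third value ⇒ result is the third value]
(r implies (q iff p)) implies r = U implies true = U
not ((r implies (q iff p)) implies r) = not U = U
U ∉ {true}.

No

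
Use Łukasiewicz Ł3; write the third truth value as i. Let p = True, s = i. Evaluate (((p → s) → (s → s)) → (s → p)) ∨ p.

p → s = True → i = i  [min(1, 1−1+½)]
s → s = i → i = True
(p → s) → (s → s) = i → True = True
s → p = i → True = True
((p → s) → (s → s)) → (s → p) = True → True = True
(((p → s) → (s → s)) → (s → p)) ∨ p = True ∨ True = True

True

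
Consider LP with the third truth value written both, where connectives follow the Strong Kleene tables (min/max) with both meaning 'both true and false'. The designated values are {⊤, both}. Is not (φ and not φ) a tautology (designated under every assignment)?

Yes

Every assignment of φ over {⊤, both, ⊥} gives a value in {⊤, both}.
In particular, with φ=both: not (φ and not φ) = both.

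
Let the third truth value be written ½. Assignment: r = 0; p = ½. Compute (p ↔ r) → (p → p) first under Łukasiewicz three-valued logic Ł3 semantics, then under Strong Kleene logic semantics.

In Łukasiewicz three-valued logic Ł3: p ↔ r = ½ ↔ 0 = ½
p → p = ½ → ½ = 1
(p ↔ r) → (p → p) = ½ → 1 = 1
In Strong Kleene logic: p ↔ r = ½ ↔ 0 = ½
p → p = ½ → ½ = ½  [¬½ ∨ ½]
(p ↔ r) → (p → p) = ½ → ½ = ½
They differ because Łukasiewicz three-valued logic Ł3 and Strong Kleene logic treat ½ differently under implication.

1; ½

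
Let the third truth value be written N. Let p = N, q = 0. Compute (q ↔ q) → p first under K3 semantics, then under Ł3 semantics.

In K3: q ↔ q = 0 ↔ 0 = 1
(q ↔ q) → p = 1 → N = N  [¬1 ∨ N]
In Ł3: q ↔ q = 0 ↔ 0 = 1
(q ↔ q) → p = 1 → N = N

N; N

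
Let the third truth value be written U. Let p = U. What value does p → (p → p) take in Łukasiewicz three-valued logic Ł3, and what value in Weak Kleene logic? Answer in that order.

true; U

In Łukasiewicz three-valued logic Ł3: p → p = U → U = true
p → (p → p) = U → true = true
In Weak Kleene logic: p → p = U → U = U  [any arg is the third value ⇒ result is the third value]
p → (p → p) = U → U = U
They differ because Łukasiewicz three-valued logic Ł3 and Weak Kleene logic treat U differently under the binary connectives.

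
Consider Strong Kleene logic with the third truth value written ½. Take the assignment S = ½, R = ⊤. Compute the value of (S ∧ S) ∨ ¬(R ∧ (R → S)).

½

S ∧ S = ½ ∧ ½ = ½
R → S = ⊤ → ½ = ½
R ∧ (R → S) = ⊤ ∧ ½ = ½
¬(R ∧ (R → S)) = ¬½ = ½
(S ∧ S) ∨ ¬(R ∧ (R → S)) = ½ ∨ ½ = ½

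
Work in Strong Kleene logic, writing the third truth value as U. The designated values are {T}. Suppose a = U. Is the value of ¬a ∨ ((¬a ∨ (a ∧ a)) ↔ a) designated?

No

¬a = ¬U = U
¬a = ¬U = U
a ∧ a = U ∧ U = U
¬a ∨ (a ∧ a) = U ∨ U = U
(¬a ∨ (a ∧ a)) ↔ a = U ↔ U = U
¬a ∨ ((¬a ∨ (a ∧ a)) ↔ a) = U ∨ U = U
U ∉ {T}.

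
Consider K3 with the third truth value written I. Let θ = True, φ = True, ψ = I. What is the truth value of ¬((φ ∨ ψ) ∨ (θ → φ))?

φ ∨ ψ = True ∨ I = True
θ → φ = True → True = True
(φ ∨ ψ) ∨ (θ → φ) = True ∨ True = True
¬((φ ∨ ψ) ∨ (θ → φ)) = ¬True = False

False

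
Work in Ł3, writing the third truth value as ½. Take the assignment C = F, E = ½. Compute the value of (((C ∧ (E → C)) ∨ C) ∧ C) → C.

E → C = ½ → F = ½
C ∧ (E → C) = F ∧ ½ = F
(C ∧ (E → C)) ∨ C = F ∨ F = F
((C ∧ (E → C)) ∨ C) ∧ C = F ∧ F = F
(((C ∧ (E → C)) ∨ C) ∧ C) → C = F → F = T

T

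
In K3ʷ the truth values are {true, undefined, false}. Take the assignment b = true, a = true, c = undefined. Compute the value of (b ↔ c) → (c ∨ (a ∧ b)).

b ↔ c = true ↔ undefined = undefined
a ∧ b = true ∧ true = true
c ∨ (a ∧ b) = undefined ∨ true = undefined
(b ↔ c) → (c ∨ (a ∧ b)) = undefined → undefined = undefined  [any arg is the third value ⇒ result is the third value]

undefined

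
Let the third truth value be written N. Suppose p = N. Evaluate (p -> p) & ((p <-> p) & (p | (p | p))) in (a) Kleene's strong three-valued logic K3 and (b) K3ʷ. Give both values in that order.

N; N

In Kleene's strong three-valued logic K3: p -> p = N -> N = N  [~N | N]
p <-> p = N <-> N = N
p | p = N | N = N
p | (p | p) = N | N = N
(p <-> p) & (p | (p | p)) = N & N = N
(p -> p) & ((p <-> p) & (p | (p | p))) = N & N = N
In K3ʷ: p -> p = N -> N = N  [any arg is the third value ⇒ result is the third value]
p <-> p = N <-> N = N
p | p = N | N = N
p | (p | p) = N | N = N
(p <-> p) & (p | (p | p)) = N & N = N
(p -> p) & ((p <-> p) & (p | (p | p))) = N & N = N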